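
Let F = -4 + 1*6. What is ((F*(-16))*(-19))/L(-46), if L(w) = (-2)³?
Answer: -76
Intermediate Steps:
F = 2 (F = -4 + 6 = 2)
L(w) = -8
((F*(-16))*(-19))/L(-46) = ((2*(-16))*(-19))/(-8) = -32*(-19)*(-⅛) = 608*(-⅛) = -76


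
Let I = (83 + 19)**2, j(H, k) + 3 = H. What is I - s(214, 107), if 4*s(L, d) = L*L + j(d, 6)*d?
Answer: -3827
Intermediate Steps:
j(H, k) = -3 + H
s(L, d) = L**2/4 + d*(-3 + d)/4 (s(L, d) = (L*L + (-3 + d)*d)/4 = (L**2 + d*(-3 + d))/4 = L**2/4 + d*(-3 + d)/4)
I = 10404 (I = 102**2 = 10404)
I - s(214, 107) = 10404 - ((1/4)*214**2 + (1/4)*107*(-3 + 107)) = 10404 - ((1/4)*45796 + (1/4)*107*104) = 10404 - (11449 + 2782) = 10404 - 1*14231 = 10404 - 14231 = -3827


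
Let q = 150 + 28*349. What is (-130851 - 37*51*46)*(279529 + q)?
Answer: -62999878503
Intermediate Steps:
q = 9922 (q = 150 + 9772 = 9922)
(-130851 - 37*51*46)*(279529 + q) = (-130851 - 37*51*46)*(279529 + 9922) = (-130851 - 1887*46)*289451 = (-130851 - 86802)*289451 = -217653*289451 = -62999878503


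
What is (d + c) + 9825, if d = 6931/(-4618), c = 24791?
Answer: 159849757/4618 ≈ 34615.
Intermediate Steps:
d = -6931/4618 (d = 6931*(-1/4618) = -6931/4618 ≈ -1.5009)
(d + c) + 9825 = (-6931/4618 + 24791) + 9825 = 114477907/4618 + 9825 = 159849757/4618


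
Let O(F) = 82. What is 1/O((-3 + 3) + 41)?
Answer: 1/82 ≈ 0.012195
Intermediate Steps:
1/O((-3 + 3) + 41) = 1/82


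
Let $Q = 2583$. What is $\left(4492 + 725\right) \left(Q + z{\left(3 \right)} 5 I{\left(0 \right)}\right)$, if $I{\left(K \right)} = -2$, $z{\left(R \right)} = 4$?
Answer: $13266831$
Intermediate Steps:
$\left(4492 + 725\right) \left(Q + z{\left(3 \right)} 5 I{\left(0 \right)}\right) = \left(4492 + 725\right) \left(2583 + 4 \cdot 5 \left(-2\right)\right) = 5217 \left(2583 + 20 \left(-2\right)\right) = 5217 \left(2583 - 40\right) = 5217 \cdot 2543 = 13266831$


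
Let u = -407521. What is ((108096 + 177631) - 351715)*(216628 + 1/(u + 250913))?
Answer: -559671907046031/39152 ≈ -1.4295e+10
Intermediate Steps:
((108096 + 177631) - 351715)*(216628 + 1/(u + 250913)) = ((108096 + 177631) - 351715)*(216628 + 1/(-407521 + 250913)) = (285727 - 351715)*(216628 + 1/(-156608)) = -65988*(216628 - 1/156608) = -65988*33925677823/156608 = -559671907046031/39152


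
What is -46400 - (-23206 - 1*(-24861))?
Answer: -48055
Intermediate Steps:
-46400 - (-23206 - 1*(-24861)) = -46400 - (-23206 + 24861) = -46400 - 1*1655 = -46400 - 1655 = -48055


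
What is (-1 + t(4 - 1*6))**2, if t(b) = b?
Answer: 9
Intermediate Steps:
(-1 + t(4 - 1*6))**2 = (-1 + (4 - 1*6))**2 = (-1 + (4 - 6))**2 = (-1 - 2)**2 = (-3)**2 = 9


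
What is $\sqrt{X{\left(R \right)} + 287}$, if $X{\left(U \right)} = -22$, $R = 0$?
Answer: $\sqrt{265} \approx 16.279$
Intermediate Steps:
$\sqrt{X{\left(R \right)} + 287} = \sqrt{-22 + 287} = \sqrt{265}$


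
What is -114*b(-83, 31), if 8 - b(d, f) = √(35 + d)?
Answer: -912 + 456*I*√3 ≈ -912.0 + 789.82*I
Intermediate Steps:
b(d, f) = 8 - √(35 + d)
-114*b(-83, 31) = -114*(8 - √(35 - 83)) = -114*(8 - √(-48)) = -114*(8 - 4*I*√3) = -912 + 456*I*√3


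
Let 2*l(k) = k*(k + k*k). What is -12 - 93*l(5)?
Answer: -6987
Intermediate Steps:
l(k) = k*(k + k**2)/2 (l(k) = (k*(k + k*k))/2 = (k*(k + k**2))/2 = k*(k + k**2)/2)
-12 - 93*l(5) = -12 - 93*5**2*(1 + 5)/2 = -12 - 93*25*6/2 = -12 - 93*75 = -12 - 6975 = -6987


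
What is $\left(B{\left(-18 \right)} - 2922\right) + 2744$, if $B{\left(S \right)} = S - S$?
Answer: $-178$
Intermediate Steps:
$B{\left(S \right)} = 0$
$\left(B{\left(-18 \right)} - 2922\right) + 2744 = \left(0 - 2922\right) + 2744 = -2922 + 2744 = -178$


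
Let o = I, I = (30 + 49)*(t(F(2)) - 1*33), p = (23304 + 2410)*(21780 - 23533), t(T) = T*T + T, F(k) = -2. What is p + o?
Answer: -45079091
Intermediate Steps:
t(T) = T + T² (t(T) = T² + T = T + T²)
p = -45076642 (p = 25714*(-1753) = -45076642)
I = -2449 (I = (30 + 49)*(-2*(1 - 2) - 1*33) = 79*(-2*(-1) - 33) = 79*(2 - 33) = 79*(-31) = -2449)
o = -2449
p + o = -45076642 - 2449 = -45079091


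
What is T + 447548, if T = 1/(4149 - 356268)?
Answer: 157590154211/352119 ≈ 4.4755e+5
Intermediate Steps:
T = -1/352119 (T = 1/(-352119) = -1/352119 ≈ -2.8399e-6)
T + 447548 = -1/352119 + 447548 = 157590154211/352119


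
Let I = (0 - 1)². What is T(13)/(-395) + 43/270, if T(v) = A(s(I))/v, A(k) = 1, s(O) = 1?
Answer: 44107/277290 ≈ 0.15906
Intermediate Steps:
I = 1 (I = (-1)² = 1)
T(v) = 1/v
T(13)/(-395) + 43/270 = 1/(13*(-395)) + 43/270 = (1/13)*(-1/395) + 43*(1/270) = -1/5135 + 43/270 = 44107/277290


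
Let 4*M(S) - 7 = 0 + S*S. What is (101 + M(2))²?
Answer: 172225/16 ≈ 10764.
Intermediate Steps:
M(S) = 7/4 + S²/4 (M(S) = 7/4 + (0 + S*S)/4 = 7/4 + (0 + S²)/4 = 7/4 + S²/4)
(101 + M(2))² = (101 + (7/4 + (¼)*2²))² = (101 + (7/4 + (¼)*4))² = (101 + (7/4 + 1))² = (101 + 11/4)² = (415/4)² = 172225/16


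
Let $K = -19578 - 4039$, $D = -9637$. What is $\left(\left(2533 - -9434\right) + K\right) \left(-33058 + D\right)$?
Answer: $497396750$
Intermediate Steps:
$K = -23617$ ($K = -19578 - 4039 = -23617$)
$\left(\left(2533 - -9434\right) + K\right) \left(-33058 + D\right) = \left(\left(2533 - -9434\right) - 23617\right) \left(-33058 - 9637\right) = \left(\left(2533 + 9434\right) - 23617\right) \left(-42695\right) = \left(11967 - 23617\right) \left(-42695\right) = \left(-11650\right) \left(-42695\right) = 497396750$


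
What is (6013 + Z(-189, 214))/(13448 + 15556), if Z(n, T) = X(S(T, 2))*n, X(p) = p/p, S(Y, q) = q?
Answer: 1456/7251 ≈ 0.20080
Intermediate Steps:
X(p) = 1
Z(n, T) = n (Z(n, T) = 1*n = n)
(6013 + Z(-189, 214))/(13448 + 15556) = (6013 - 189)/(13448 + 15556) = 5824/29004 = 5824*(1/29004) = 1456/7251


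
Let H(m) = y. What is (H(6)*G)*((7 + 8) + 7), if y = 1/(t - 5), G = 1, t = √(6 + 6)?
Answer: -110/13 - 44*√3/13 ≈ -14.324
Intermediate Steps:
t = 2*√3 (t = √12 = 2*√3 ≈ 3.4641)
y = 1/(-5 + 2*√3) (y = 1/(2*√3 - 5) = 1/(-5 + 2*√3) ≈ -0.65108)
H(m) = -5/13 - 2*√3/13
(H(6)*G)*((7 + 8) + 7) = ((-5/13 - 2*√3/13)*1)*((7 + 8) + 7) = (-5/13 - 2*√3/13)*(15 + 7) = (-5/13 - 2*√3/13)*22 = -110/13 - 44*√3/13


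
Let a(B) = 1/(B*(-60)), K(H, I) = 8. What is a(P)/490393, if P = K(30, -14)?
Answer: -1/235388640 ≈ -4.2483e-9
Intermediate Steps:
P = 8
a(B) = -1/(60*B) (a(B) = 1/(-60*B) = -1/(60*B))
a(P)/490393 = -1/60/8/490393 = -1/60*1/8*(1/490393) = -1/480*1/490393 = -1/235388640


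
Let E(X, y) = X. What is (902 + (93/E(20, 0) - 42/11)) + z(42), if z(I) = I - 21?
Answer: 203243/220 ≈ 923.83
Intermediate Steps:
z(I) = -21 + I
(902 + (93/E(20, 0) - 42/11)) + z(42) = (902 + (93/20 - 42/11)) + (-21 + 42) = (902 + (93*(1/20) - 42*1/11)) + 21 = (902 + (93/20 - 42/11)) + 21 = (902 + 183/220) + 21 = 198623/220 + 21 = 203243/220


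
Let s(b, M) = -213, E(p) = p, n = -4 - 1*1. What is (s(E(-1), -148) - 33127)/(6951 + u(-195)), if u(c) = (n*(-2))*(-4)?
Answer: -33340/6911 ≈ -4.8242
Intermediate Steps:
n = -5 (n = -4 - 1 = -5)
u(c) = -40 (u(c) = -5*(-2)*(-4) = 10*(-4) = -40)
(s(E(-1), -148) - 33127)/(6951 + u(-195)) = (-213 - 33127)/(6951 - 40) = -33340/6911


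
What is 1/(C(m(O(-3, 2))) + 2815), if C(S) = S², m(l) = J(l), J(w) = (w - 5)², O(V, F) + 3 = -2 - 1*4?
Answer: 1/41231 ≈ 2.4254e-5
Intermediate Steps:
O(V, F) = -9 (O(V, F) = -3 + (-2 - 1*4) = -3 + (-2 - 4) = -3 - 6 = -9)
J(w) = (-5 + w)²
m(l) = (-5 + l)²
1/(C(m(O(-3, 2))) + 2815) = 1/(((-5 - 9)²)² + 2815) = 1/(((-14)²)² + 2815) = 1/(196² + 2815) = 1/(38416 + 2815) = 1/41231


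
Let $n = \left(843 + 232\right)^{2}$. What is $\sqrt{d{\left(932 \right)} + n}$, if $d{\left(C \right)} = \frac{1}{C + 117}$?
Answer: $\frac{3 \sqrt{141294545186}}{1049} \approx 1075.0$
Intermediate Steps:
$d{\left(C \right)} = \frac{1}{117 + C}$
$n = 1155625$ ($n = 1075^{2} = 1155625$)
$\sqrt{d{\left(932 \right)} + n} = \sqrt{\frac{1}{117 + 932} + 1155625} = \sqrt{\frac{1}{1049} + 1155625} = \sqrt{\frac{1212250626}{1049}} = \frac{3 \sqrt{141294545186}}{1049}$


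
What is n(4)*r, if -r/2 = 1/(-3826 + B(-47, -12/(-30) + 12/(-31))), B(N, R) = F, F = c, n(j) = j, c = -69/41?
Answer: 328/156935 ≈ 0.0020900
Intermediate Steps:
c = -69/41 (c = -69*1/41 = -69/41 ≈ -1.6829)
F = -69/41 ≈ -1.6829
B(N, R) = -69/41
r = 82/156935 (r = -2/(-3826 - 69/41) = -2/(-156935/41) = -2*(-41/156935) = 82/156935 ≈ 0.00052251)
n(4)*r = 4*(82/156935) = 328/156935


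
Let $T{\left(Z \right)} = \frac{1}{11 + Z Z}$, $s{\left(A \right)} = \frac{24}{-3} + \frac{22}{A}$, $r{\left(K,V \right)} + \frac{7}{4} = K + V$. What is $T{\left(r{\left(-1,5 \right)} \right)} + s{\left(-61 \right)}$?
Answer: $- \frac{130094}{15677} \approx -8.2984$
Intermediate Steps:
$r{\left(K,V \right)} = - \frac{7}{4} + K + V$ ($r{\left(K,V \right)} = - \frac{7}{4} + \left(K + V\right) = - \frac{7}{4} + K + V$)
$s{\left(A \right)} = -8 + \frac{22}{A}$ ($s{\left(A \right)} = 24 \left(- \frac{1}{3}\right) + \frac{22}{A} = -8 + \frac{22}{A}$)
$T{\left(Z \right)} = \frac{1}{11 + Z^{2}}$
$T{\left(r{\left(-1,5 \right)} \right)} + s{\left(-61 \right)} = \frac{1}{11 + \left(- \frac{7}{4} - 1 + 5\right)^{2}} - \left(8 - \frac{22}{-61}\right) = \frac{1}{11 + \left(\frac{9}{4}\right)^{2}} + \left(-8 + 22 \left(- \frac{1}{61}\right)\right) = \frac{1}{11 + \frac{81}{16}} - \frac{510}{61} = \frac{1}{\frac{257}{16}} - \frac{510}{61} = \frac{16}{257} - \frac{510}{61} = - \frac{130094}{15677}$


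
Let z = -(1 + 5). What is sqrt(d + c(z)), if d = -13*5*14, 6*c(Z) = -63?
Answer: I*sqrt(3682)/2 ≈ 30.34*I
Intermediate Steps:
z = -6 (z = -1*6 = -6)
c(Z) = -21/2 (c(Z) = (1/6)*(-63) = -21/2)
d = -910 (d = -65*14 = -910)
sqrt(d + c(z)) = sqrt(-910 - 21/2) = sqrt(-1841/2) = I*sqrt(3682)/2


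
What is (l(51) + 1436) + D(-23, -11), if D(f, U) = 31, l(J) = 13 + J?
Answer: 1531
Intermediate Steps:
(l(51) + 1436) + D(-23, -11) = ((13 + 51) + 1436) + 31 = (64 + 1436) + 31 = 1500 + 31 = 1531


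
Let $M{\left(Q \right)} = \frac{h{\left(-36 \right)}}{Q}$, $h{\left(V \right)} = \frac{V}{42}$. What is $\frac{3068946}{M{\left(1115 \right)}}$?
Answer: $-3992187255$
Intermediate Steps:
$h{\left(V \right)} = \frac{V}{42}$ ($h{\left(V \right)} = V \frac{1}{42} = \frac{V}{42}$)
$M{\left(Q \right)} = - \frac{6}{7 Q}$ ($M{\left(Q \right)} = \frac{\frac{1}{42} \left(-36\right)}{Q} = - \frac{6}{7 Q}$)
$\frac{3068946}{M{\left(1115 \right)}} = \frac{3068946}{\left(- \frac{6}{7}\right) \frac{1}{1115}} = \frac{3068946}{- \frac{6}{7805}} = 3068946 \left(- \frac{7805}{6}\right) = -3992187255$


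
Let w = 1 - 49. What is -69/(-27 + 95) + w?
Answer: -3333/68 ≈ -49.015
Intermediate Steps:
w = -48
-69/(-27 + 95) + w = -69/(-27 + 95) - 48 = -69/68 - 48 = -3333/68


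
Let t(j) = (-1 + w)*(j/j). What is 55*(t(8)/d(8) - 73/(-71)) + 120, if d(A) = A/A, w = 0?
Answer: 8630/71 ≈ 121.55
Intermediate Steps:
t(j) = -1 (t(j) = (-1 + 0)*(j/j) = -1*1 = -1)
d(A) = 1
55*(t(8)/d(8) - 73/(-71)) + 120 = 55*(-1/1 - 73/(-71)) + 120 = 55*(-1*1 - 73*(-1/71)) + 120 = 55*(-1 + 73/71) + 120 = 55*(2/71) + 120 = 110/71 + 120 = 8630/71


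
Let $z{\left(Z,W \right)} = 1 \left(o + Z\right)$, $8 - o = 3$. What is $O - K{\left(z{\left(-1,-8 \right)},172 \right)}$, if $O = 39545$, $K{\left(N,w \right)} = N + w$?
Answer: $39369$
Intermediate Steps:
$o = 5$ ($o = 8 - 3 = 5$)
$z{\left(Z,W \right)} = 5 + Z$ ($z{\left(Z,W \right)} = 1 \left(5 + Z\right) = 5 + Z$)
$O - K{\left(z{\left(-1,-8 \right)},172 \right)} = 39545 - \left(\left(5 - 1\right) + 172\right) = 39545 - \left(4 + 172\right) = 39545 - 176 = 39369$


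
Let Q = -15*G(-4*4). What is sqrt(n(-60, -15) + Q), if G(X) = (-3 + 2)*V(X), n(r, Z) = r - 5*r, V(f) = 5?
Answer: 3*sqrt(35) ≈ 17.748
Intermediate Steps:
n(r, Z) = -4*r
G(X) = -5 (G(X) = (-3 + 2)*5 = -1*5 = -5)
Q = 75 (Q = -15*(-5) = 75)
sqrt(n(-60, -15) + Q) = sqrt(-4*(-60) + 75) = sqrt(240 + 75) = sqrt(315) = 3*sqrt(35)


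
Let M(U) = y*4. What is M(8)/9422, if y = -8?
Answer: -16/4711 ≈ -0.0033963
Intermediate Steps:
M(U) = -32 (M(U) = -8*4 = -32)
M(8)/9422 = -32/9422 = -32*1/9422 = -16/4711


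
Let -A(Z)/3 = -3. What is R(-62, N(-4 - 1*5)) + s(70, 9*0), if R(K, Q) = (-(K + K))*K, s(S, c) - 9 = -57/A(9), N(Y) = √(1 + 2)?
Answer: -23056/3 ≈ -7685.3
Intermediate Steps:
N(Y) = √3
A(Z) = 9 (A(Z) = -3*(-3) = 9)
s(S, c) = 8/3 (s(S, c) = 9 - 57/9 = 9 - 57*⅑ = 9 - 19/3 = 8/3)
R(K, Q) = -2*K² (R(K, Q) = (-2*K)*K = -2*K²)
R(-62, N(-4 - 1*5)) + s(70, 9*0) = -2*(-62)² + 8/3 = -2*3844 + 8/3 = -7688 + 8/3 = -23056/3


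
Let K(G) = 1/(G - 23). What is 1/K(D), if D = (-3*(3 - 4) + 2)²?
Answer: 2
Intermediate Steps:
D = 25 (D = (-3*(-1) + 2)² = (3 + 2)² = 5² = 25)
K(G) = 1/(-23 + G)
1/K(D) = 1/(1/(-23 + 25)) = 1/(1/2) = 1/(½) = 2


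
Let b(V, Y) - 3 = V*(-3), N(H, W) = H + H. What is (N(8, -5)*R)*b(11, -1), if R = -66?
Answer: 31680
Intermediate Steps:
N(H, W) = 2*H
b(V, Y) = 3 - 3*V (b(V, Y) = 3 + V*(-3) = 3 - 3*V)
(N(8, -5)*R)*b(11, -1) = ((2*8)*(-66))*(3 - 3*11) = (16*(-66))*(3 - 33) = -1056*(-30) = 31680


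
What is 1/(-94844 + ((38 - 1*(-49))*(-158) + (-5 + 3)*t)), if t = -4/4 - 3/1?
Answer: -1/108582 ≈ -9.2096e-6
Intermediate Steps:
t = -4 (t = -4*1/4 - 3*1 = -1 - 3 = -4)
1/(-94844 + ((38 - 1*(-49))*(-158) + (-5 + 3)*t)) = 1/(-94844 + ((38 - 1*(-49))*(-158) + (-5 + 3)*(-4))) = 1/(-94844 + ((38 + 49)*(-158) - 2*(-4))) = 1/(-94844 + (87*(-158) + 8)) = 1/(-94844 + (-13746 + 8)) = 1/(-94844 - 13738) = 1/(-108582) = -1/108582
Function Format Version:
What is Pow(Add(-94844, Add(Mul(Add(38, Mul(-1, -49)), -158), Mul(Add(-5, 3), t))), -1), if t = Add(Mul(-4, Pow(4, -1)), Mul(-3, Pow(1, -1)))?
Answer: Rational(-1, 108582) ≈ -9.2096e-6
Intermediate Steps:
t = -4 (t = Add(Mul(-4, Rational(1, 4)), Mul(-3, 1)) = Add(-1, -3) = -4)
Pow(Add(-94844, Add(Mul(Add(38, Mul(-1, -49)), -158), Mul(Add(-5, 3), t))), -1) = Pow(Add(-94844, Add(Mul(Add(38, Mul(-1, -49)), -158), Mul(Add(-5, 3), -4))), -1) = Pow(Add(-94844, Add(Mul(Add(38, 49), -158), Mul(-2, -4))), -1) = Pow(Add(-94844, Add(Mul(87, -158), 8)), -1) = Pow(Add(-94844, Add(-13746, 8)), -1) = Pow(Add(-94844, -13738), -1) = Pow(-108582, -1) = Rational(-1, 108582)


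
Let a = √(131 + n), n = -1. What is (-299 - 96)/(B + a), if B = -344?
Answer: 67940/59103 + 395*√130/118206 ≈ 1.1876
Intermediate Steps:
a = √130 (a = √(131 - 1) = √130 ≈ 11.402)
(-299 - 96)/(B + a) = (-299 - 96)/(-344 + √130) = -395/(-344 + √130)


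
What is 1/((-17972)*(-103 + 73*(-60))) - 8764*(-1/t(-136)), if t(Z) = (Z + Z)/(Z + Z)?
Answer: 706102123665/80568476 ≈ 8764.0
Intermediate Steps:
t(Z) = 1 (t(Z) = (2*Z)/((2*Z)) = (2*Z)*(1/(2*Z)) = 1)
1/((-17972)*(-103 + 73*(-60))) - 8764*(-1/t(-136)) = 1/((-17972)*(-103 + 73*(-60))) - 8764/((-1*1)) = -1/(17972*(-103 - 4380)) - 8764/(-1) = -1/17972/(-4483) - 8764*(-1) = -1/17972*(-1/4483) + 8764 = 1/80568476 + 8764 = 706102123665/80568476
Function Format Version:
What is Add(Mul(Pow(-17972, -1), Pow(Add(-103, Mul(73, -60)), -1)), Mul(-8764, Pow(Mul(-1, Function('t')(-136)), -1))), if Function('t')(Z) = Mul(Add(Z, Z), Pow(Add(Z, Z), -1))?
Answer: Rational(706102123665, 80568476) ≈ 8764.0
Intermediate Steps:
Function('t')(Z) = 1 (Function('t')(Z) = Mul(Mul(2, Z), Pow(Mul(2, Z), -1)) = Mul(Mul(2, Z), Mul(Rational(1, 2), Pow(Z, -1))) = 1)
Add(Mul(Pow(-17972, -1), Pow(Add(-103, Mul(73, -60)), -1)), Mul(-8764, Pow(Mul(-1, Function('t')(-136)), -1))) = Add(Mul(Pow(-17972, -1), Pow(Add(-103, Mul(73, -60)), -1)), Mul(-8764, Pow(Mul(-1, 1), -1))) = Add(Mul(Rational(-1, 17972), Pow(Add(-103, -4380), -1)), Mul(-8764, Pow(-1, -1))) = Add(Mul(Rational(-1, 17972), Pow(-4483, -1)), Mul(-8764, -1)) = Add(Mul(Rational(-1, 17972), Rational(-1, 4483)), 8764) = Add(Rational(1, 80568476), 8764) = Rational(706102123665, 80568476)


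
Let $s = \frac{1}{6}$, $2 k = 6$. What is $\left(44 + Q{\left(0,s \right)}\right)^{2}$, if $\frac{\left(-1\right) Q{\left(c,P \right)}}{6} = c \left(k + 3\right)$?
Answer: $1936$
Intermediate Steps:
$k = 3$ ($k = \frac{1}{2} \cdot 6 = 3$)
$s = \frac{1}{6} \approx 0.16667$
$Q{\left(c,P \right)} = - 36 c$ ($Q{\left(c,P \right)} = - 6 c \left(3 + 3\right) = - 6 c 6 = - 6 \cdot 6 c = - 36 c$)
$\left(44 + Q{\left(0,s \right)}\right)^{2} = \left(44 - 0\right)^{2} = \left(44 + 0\right)^{2} = 44^{2} = 1936$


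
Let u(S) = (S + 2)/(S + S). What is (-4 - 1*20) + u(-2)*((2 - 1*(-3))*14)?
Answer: -24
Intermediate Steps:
u(S) = (2 + S)/(2*S) (u(S) = (2 + S)/((2*S)) = (2 + S)*(1/(2*S)) = (2 + S)/(2*S))
(-4 - 1*20) + u(-2)*((2 - 1*(-3))*14) = (-4 - 1*20) + ((½)*(2 - 2)/(-2))*((2 - 1*(-3))*14) = (-4 - 20) + ((½)*(-½)*0)*((2 + 3)*14) = -24 + 0*(5*14) = -24 + 0*70 = -24 + 0 = -24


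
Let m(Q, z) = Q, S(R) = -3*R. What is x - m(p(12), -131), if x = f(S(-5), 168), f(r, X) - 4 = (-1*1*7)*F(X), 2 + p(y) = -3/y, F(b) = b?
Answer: -4679/4 ≈ -1169.8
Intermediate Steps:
p(y) = -2 - 3/y
f(r, X) = 4 - 7*X (f(r, X) = 4 + (-1*1*7)*X = 4 + (-1*7)*X = 4 - 7*X)
x = -1172 (x = 4 - 7*168 = 4 - 1176 = -1172)
x - m(p(12), -131) = -1172 - (-2 - 3/12) = -1172 - (-2 - 3*1/12) = -1172 - (-2 - 1/4) = -1172 - 1*(-9/4) = -1172 + 9/4 = -4679/4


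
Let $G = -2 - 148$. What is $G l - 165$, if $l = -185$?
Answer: $27585$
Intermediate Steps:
$G = -150$
$G l - 165 = \left(-150\right) \left(-185\right) - 165 = 27750 - 165 = 27585$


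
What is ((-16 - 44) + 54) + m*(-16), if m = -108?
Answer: 1722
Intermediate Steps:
((-16 - 44) + 54) + m*(-16) = ((-16 - 44) + 54) - 108*(-16) = (-60 + 54) + 1728 = -6 + 1728 = 1722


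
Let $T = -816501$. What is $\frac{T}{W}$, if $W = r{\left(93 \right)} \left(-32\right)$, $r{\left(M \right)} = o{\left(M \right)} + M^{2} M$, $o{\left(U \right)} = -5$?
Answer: $\frac{816501}{25739264} \approx 0.031722$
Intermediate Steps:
$r{\left(M \right)} = -5 + M^{3}$ ($r{\left(M \right)} = -5 + M^{2} M = -5 + M^{3}$)
$W = -25739264$ ($W = \left(-5 + 93^{3}\right) \left(-32\right) = \left(-5 + 804357\right) \left(-32\right) = 804352 \left(-32\right) = -25739264$)
$\frac{T}{W} = - \frac{816501}{-25739264} = \left(-816501\right) \left(- \frac{1}{25739264}\right) = \frac{816501}{25739264}$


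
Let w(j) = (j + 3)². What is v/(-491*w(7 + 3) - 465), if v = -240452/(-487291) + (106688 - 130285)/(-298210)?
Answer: -83203796647/12125668957934840 ≈ -6.8618e-6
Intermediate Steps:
w(j) = (3 + j)²
v = 83203796647/145315049110 (v = -240452*(-1/487291) - 23597*(-1/298210) = 240452/487291 + 23597/298210 = 83203796647/145315049110 ≈ 0.57258)
v/(-491*w(7 + 3) - 465) = 83203796647/(145315049110*(-491*(3 + (7 + 3))² - 465)) = 83203796647/(145315049110*(-491*(3 + 10)² - 465)) = 83203796647/(145315049110*(-491*13² - 465)) = 83203796647/(145315049110*(-491*169 - 465)) = 83203796647/(145315049110*(-82979 - 465)) = (83203796647/145315049110)/(-83444) = (83203796647/145315049110)*(-1/83444) = -83203796647/12125668957934840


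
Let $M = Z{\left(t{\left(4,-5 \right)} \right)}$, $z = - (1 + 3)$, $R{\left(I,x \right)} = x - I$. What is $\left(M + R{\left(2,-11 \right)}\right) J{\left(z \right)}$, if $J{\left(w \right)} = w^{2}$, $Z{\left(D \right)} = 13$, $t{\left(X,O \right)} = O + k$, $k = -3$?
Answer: $0$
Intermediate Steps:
$z = -4$ ($z = \left(-1\right) 4 = -4$)
$t{\left(X,O \right)} = -3 + O$ ($t{\left(X,O \right)} = O - 3 = -3 + O$)
$M = 13$
$\left(M + R{\left(2,-11 \right)}\right) J{\left(z \right)} = \left(13 - 13\right) \left(-4\right)^{2} = \left(13 - 13\right) 16 = 0 \cdot 16 = 0$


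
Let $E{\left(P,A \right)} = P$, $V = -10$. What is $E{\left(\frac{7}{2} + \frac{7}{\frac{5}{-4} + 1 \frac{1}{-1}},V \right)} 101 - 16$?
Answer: $\frac{419}{18} \approx 23.278$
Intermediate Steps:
$E{\left(\frac{7}{2} + \frac{7}{\frac{5}{-4} + 1 \frac{1}{-1}},V \right)} 101 - 16 = \left(\frac{7}{2} + \frac{7}{\frac{5}{-4} + 1 \frac{1}{-1}}\right) 101 - 16 = \left(7 \cdot \frac{1}{2} + \frac{7}{5 \left(- \frac{1}{4}\right) + 1 \left(-1\right)}\right) 101 - 16 = \left(\frac{7}{2} + \frac{7}{- \frac{5}{4} - 1}\right) 101 - 16 = \left(\frac{7}{2} + \frac{7}{- \frac{9}{4}}\right) 101 - 16 = \left(\frac{7}{2} + 7 \left(- \frac{4}{9}\right)\right) 101 - 16 = \left(\frac{7}{2} - \frac{28}{9}\right) 101 - 16 = \frac{7}{18} \cdot 101 - 16 = \frac{707}{18} - 16 = \frac{419}{18}$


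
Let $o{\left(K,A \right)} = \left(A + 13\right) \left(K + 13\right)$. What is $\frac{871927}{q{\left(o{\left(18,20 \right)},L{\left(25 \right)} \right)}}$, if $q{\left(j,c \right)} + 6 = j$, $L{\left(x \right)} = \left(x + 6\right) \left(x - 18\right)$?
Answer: $\frac{871927}{1017} \approx 857.35$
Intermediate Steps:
$o{\left(K,A \right)} = \left(13 + A\right) \left(13 + K\right)$
$L{\left(x \right)} = \left(-18 + x\right) \left(6 + x\right)$ ($L{\left(x \right)} = \left(6 + x\right) \left(-18 + x\right) = \left(-18 + x\right) \left(6 + x\right)$)
$q{\left(j,c \right)} = -6 + j$
$\frac{871927}{q{\left(o{\left(18,20 \right)},L{\left(25 \right)} \right)}} = \frac{871927}{-6 + \left(169 + 13 \cdot 20 + 13 \cdot 18 + 20 \cdot 18\right)} = \frac{871927}{-6 + \left(169 + 260 + 234 + 360\right)} = \frac{871927}{-6 + 1023} = \frac{871927}{1017}$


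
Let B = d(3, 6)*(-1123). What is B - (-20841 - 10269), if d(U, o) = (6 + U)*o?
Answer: -29532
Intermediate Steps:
d(U, o) = o*(6 + U)
B = -60642 (B = (6*(6 + 3))*(-1123) = (6*9)*(-1123) = 54*(-1123) = -60642)
B - (-20841 - 10269) = -60642 - (-20841 - 10269) = -60642 - 1*(-31110) = -60642 + 31110 = -29532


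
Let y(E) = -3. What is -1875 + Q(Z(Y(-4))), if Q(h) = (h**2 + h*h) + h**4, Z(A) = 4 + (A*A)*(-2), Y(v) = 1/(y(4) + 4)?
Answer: -1851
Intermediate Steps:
Y(v) = 1 (Y(v) = 1/(-3 + 4) = 1/1 = 1)
Z(A) = 4 - 2*A**2 (Z(A) = 4 + A**2*(-2) = 4 - 2*A**2)
Q(h) = h**4 + 2*h**2 (Q(h) = (h**2 + h**2) + h**4 = 2*h**2 + h**4 = h**4 + 2*h**2)
-1875 + Q(Z(Y(-4))) = -1875 + (4 - 2*1**2)**2*(2 + (4 - 2*1**2)**2) = -1875 + (4 - 2*1)**2*(2 + (4 - 2*1)**2) = -1875 + (4 - 2)**2*(2 + (4 - 2)**2) = -1875 + 2**2*(2 + 2**2) = -1875 + 4*(2 + 4) = -1875 + 4*6 = -1875 + 24 = -1851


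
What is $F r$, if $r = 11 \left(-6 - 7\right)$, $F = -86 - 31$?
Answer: $16731$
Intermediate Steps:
$F = -117$ ($F = -86 - 31 = -117$)
$r = -143$ ($r = 11 \left(-13\right) = -143$)
$F r = \left(-117\right) \left(-143\right) = 16731$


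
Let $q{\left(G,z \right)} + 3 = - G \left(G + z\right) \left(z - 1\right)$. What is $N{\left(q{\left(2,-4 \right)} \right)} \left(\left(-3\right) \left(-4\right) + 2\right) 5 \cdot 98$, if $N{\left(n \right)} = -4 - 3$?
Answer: $-48020$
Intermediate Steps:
$q{\left(G,z \right)} = -3 - G \left(-1 + z\right) \left(G + z\right)$ ($q{\left(G,z \right)} = -3 - G \left(G + z\right) \left(z - 1\right) = -3 - G \left(G + z\right) \left(-1 + z\right) = -3 - G \left(-1 + z\right) \left(G + z\right)$)
$N{\left(n \right)} = -7$ ($N{\left(n \right)} = -4 + \left(-4 + 1\right) = -4 - 3 = -7$)
$N{\left(q{\left(2,-4 \right)} \right)} \left(\left(-3\right) \left(-4\right) + 2\right) 5 \cdot 98 = - 7 \left(\left(-3\right) \left(-4\right) + 2\right) 5 \cdot 98 = - 7 \left(12 + 2\right) 5 \cdot 98 = \left(-7\right) 14 \cdot 5 \cdot 98 = \left(-98\right) 5 \cdot 98 = \left(-490\right) 98 = -48020$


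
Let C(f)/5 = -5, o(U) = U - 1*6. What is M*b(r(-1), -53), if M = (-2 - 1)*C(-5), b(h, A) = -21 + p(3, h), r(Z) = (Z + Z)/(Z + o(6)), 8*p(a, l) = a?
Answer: -12375/8 ≈ -1546.9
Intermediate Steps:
o(U) = -6 + U (o(U) = U - 6 = -6 + U)
p(a, l) = a/8
r(Z) = 2 (r(Z) = (Z + Z)/(Z + (-6 + 6)) = (2*Z)/(Z + 0) = (2*Z)/Z = 2)
C(f) = -25 (C(f) = 5*(-5) = -25)
b(h, A) = -165/8 (b(h, A) = -21 + (1/8)*3 = -21 + 3/8 = -165/8)
M = 75 (M = (-2 - 1)*(-25) = -3*(-25) = 75)
M*b(r(-1), -53) = 75*(-165/8) = -12375/8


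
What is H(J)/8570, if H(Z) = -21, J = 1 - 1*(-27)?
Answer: -21/8570 ≈ -0.0024504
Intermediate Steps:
J = 28 (J = 1 + 27 = 28)
H(J)/8570 = -21/8570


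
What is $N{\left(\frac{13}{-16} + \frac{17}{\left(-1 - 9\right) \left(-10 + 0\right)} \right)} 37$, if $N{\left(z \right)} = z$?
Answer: $- \frac{9509}{400} \approx -23.772$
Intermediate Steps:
$N{\left(\frac{13}{-16} + \frac{17}{\left(-1 - 9\right) \left(-10 + 0\right)} \right)} 37 = \left(\frac{13}{-16} + \frac{17}{\left(-1 - 9\right) \left(-10 + 0\right)}\right) 37 = \left(13 \left(- \frac{1}{16}\right) + \frac{17}{\left(-10\right) \left(-10\right)}\right) 37 = \left(- \frac{13}{16} + \frac{17}{100}\right) 37 = \left(- \frac{257}{400}\right) 37 = - \frac{9509}{400}$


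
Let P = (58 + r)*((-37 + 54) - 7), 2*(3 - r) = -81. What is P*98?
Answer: 99470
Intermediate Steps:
r = 87/2 (r = 3 - ½*(-81) = 3 + 81/2 = 87/2 ≈ 43.500)
P = 1015 (P = (58 + 87/2)*((-37 + 54) - 7) = 203*(17 - 7)/2 = (203/2)*10 = 1015)
P*98 = 1015*98 = 99470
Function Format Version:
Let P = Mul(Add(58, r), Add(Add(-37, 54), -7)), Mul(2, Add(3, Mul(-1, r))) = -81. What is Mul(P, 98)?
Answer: 99470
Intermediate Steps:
r = Rational(87, 2) (r = Add(3, Mul(Rational(-1, 2), -81)) = Add(3, Rational(81, 2)) = Rational(87, 2) ≈ 43.500)
P = 1015 (P = Mul(Add(58, Rational(87, 2)), Add(Add(-37, 54), -7)) = Mul(Rational(203, 2), Add(17, -7)) = Mul(Rational(203, 2), 10) = 1015)
Mul(P, 98) = Mul(1015, 98) = 99470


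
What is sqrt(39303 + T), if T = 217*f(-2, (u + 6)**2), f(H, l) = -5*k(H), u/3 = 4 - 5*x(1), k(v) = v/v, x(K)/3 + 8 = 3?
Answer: sqrt(38218) ≈ 195.49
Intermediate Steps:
x(K) = -15 (x(K) = -24 + 3*3 = -24 + 9 = -15)
k(v) = 1
u = 237 (u = 3*(4 - 5*(-15)) = 3*(4 + 75) = 3*79 = 237)
f(H, l) = -5 (f(H, l) = -5*1 = -5)
T = -1085 (T = 217*(-5) = -1085)
sqrt(39303 + T) = sqrt(39303 - 1085) = sqrt(38218)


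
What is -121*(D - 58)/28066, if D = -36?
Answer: 5687/14033 ≈ 0.40526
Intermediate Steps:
-121*(D - 58)/28066 = -121*(-36 - 58)/28066 = -121*(-94)*(1/28066) = 11374*(1/28066) = 5687/14033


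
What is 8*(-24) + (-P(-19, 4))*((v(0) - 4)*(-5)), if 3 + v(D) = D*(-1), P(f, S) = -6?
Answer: 18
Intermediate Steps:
v(D) = -3 - D (v(D) = -3 + D*(-1) = -3 - D)
8*(-24) + (-P(-19, 4))*((v(0) - 4)*(-5)) = 8*(-24) + (-1*(-6))*(((-3 - 1*0) - 4)*(-5)) = -192 + 6*(((-3 + 0) - 4)*(-5)) = -192 + 6*((-3 - 4)*(-5)) = -192 + 6*(-7*(-5)) = -192 + 6*35 = -192 + 210 = 18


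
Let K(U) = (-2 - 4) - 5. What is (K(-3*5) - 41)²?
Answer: 2704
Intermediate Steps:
K(U) = -11 (K(U) = -6 - 5 = -11)
(K(-3*5) - 41)² = (-11 - 41)² = (-52)² = 2704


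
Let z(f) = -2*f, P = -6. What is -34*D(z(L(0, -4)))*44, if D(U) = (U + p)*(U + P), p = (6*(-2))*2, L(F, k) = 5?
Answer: -813824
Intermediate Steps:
p = -24 (p = -12*2 = -24)
D(U) = (-24 + U)*(-6 + U) (D(U) = (U - 24)*(U - 6) = (-24 + U)*(-6 + U))
-34*D(z(L(0, -4)))*44 = -34*(144 + (-2*5)**2 - (-60)*5)*44 = -34*(144 + (-10)**2 - 30*(-10))*44 = -34*(144 + 100 + 300)*44 = -34*544*44 = -18496*44 = -813824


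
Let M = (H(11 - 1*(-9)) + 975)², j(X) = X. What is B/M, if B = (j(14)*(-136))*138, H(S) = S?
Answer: -262752/990025 ≈ -0.26540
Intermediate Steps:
M = 990025 (M = ((11 - 1*(-9)) + 975)² = ((11 + 9) + 975)² = (20 + 975)² = 995² = 990025)
B = -262752 (B = (14*(-136))*138 = -1904*138 = -262752)
B/M = -262752/990025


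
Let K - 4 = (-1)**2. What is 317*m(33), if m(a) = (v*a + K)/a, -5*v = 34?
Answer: -347749/165 ≈ -2107.6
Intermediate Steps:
K = 5 (K = 4 + (-1)**2 = 4 + 1 = 5)
v = -34/5 (v = -1/5*34 = -34/5 ≈ -6.8000)
m(a) = (5 - 34*a/5)/a (m(a) = (-34*a/5 + 5)/a = (5 - 34*a/5)/a)
317*m(33) = 317*(-34/5 + 5/33) = 317*(-1097/165) = -347749/165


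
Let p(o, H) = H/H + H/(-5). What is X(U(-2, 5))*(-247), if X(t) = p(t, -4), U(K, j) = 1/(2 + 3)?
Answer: -2223/5 ≈ -444.60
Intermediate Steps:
p(o, H) = 1 - H/5 (p(o, H) = 1 + H*(-⅕) = 1 - H/5)
U(K, j) = ⅕ (U(K, j) = 1/5 = ⅕)
X(t) = 9/5 (X(t) = 1 - ⅕*(-4) = 1 + ⅘ = 9/5)
X(U(-2, 5))*(-247) = (9/5)*(-247) = -2223/5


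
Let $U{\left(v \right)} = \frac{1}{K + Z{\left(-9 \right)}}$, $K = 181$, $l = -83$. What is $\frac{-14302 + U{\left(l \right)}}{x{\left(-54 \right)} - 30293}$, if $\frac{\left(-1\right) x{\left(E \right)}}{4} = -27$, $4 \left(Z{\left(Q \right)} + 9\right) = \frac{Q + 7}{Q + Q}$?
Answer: $\frac{17714450}{37387141} \approx 0.47381$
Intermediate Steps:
$Z{\left(Q \right)} = -9 + \frac{7 + Q}{8 Q}$ ($Z{\left(Q \right)} = -9 + \frac{\left(Q + 7\right) \frac{1}{Q + Q}}{4} = -9 + \frac{\left(7 + Q\right) \frac{1}{2 Q}}{4} = -9 + \frac{\frac{1}{2} \frac{1}{Q} \left(7 + Q\right)}{4} = -9 + \frac{7 + Q}{8 Q}$)
$x{\left(E \right)} = 108$ ($x{\left(E \right)} = \left(-4\right) \left(-27\right) = 108$)
$U{\left(v \right)} = \frac{36}{6193}$ ($U{\left(v \right)} = \frac{1}{181 + \frac{7 - -639}{8 \left(-9\right)}} = \frac{1}{181 + \frac{1}{8} \left(- \frac{1}{9}\right) \left(7 + 639\right)} = \frac{1}{181 + \frac{1}{8} \left(- \frac{1}{9}\right) 646} = \frac{1}{181 - \frac{323}{36}} = \frac{1}{\frac{6193}{36}} = \frac{36}{6193}$)
$\frac{-14302 + U{\left(l \right)}}{x{\left(-54 \right)} - 30293} = \frac{-14302 + \frac{36}{6193}}{108 - 30293} = - \frac{88572250}{6193 \left(-30185\right)} = \left(- \frac{88572250}{6193}\right) \left(- \frac{1}{30185}\right) = \frac{17714450}{37387141}$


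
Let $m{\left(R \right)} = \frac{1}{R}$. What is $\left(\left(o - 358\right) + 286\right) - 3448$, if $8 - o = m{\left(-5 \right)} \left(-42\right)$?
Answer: $- \frac{17602}{5} \approx -3520.4$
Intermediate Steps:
$o = - \frac{2}{5}$ ($o = 8 - \frac{1}{-5} \left(-42\right) = 8 - \left(- \frac{1}{5}\right) \left(-42\right) = 8 - \frac{42}{5} = - \frac{2}{5} \approx -0.4$)
$\left(\left(o - 358\right) + 286\right) - 3448 = \left(\left(- \frac{2}{5} - 358\right) + 286\right) - 3448 = \left(- \frac{1792}{5} + 286\right) - 3448 = - \frac{362}{5} - 3448 = - \frac{17602}{5}$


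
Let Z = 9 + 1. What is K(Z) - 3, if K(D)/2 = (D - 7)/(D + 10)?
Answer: -27/10 ≈ -2.7000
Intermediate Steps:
Z = 10
K(D) = 2*(-7 + D)/(10 + D) (K(D) = 2*((D - 7)/(D + 10)) = 2*((-7 + D)/(10 + D)) = 2*(-7 + D)/(10 + D))
K(Z) - 3 = 2*(-7 + 10)/(10 + 10) - 3 = 2*3/20 - 3 = 2*(1/20)*3 - 3 = 3/10 - 3 = -27/10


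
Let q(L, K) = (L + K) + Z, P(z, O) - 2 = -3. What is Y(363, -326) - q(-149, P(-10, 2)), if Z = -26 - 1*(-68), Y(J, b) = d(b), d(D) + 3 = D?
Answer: -221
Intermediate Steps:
d(D) = -3 + D
Y(J, b) = -3 + b
Z = 42 (Z = -26 + 68 = 42)
P(z, O) = -1 (P(z, O) = 2 - 3 = -1)
q(L, K) = 42 + K + L (q(L, K) = (L + K) + 42 = (K + L) + 42 = 42 + K + L)
Y(363, -326) - q(-149, P(-10, 2)) = (-3 - 326) - (42 - 1 - 149) = -329 - 1*(-108) = -329 + 108 = -221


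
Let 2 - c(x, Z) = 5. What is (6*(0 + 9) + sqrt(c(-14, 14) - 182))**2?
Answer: (54 + I*sqrt(185))**2 ≈ 2731.0 + 1469.0*I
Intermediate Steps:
c(x, Z) = -3 (c(x, Z) = 2 - 1*5 = 2 - 5 = -3)
(6*(0 + 9) + sqrt(c(-14, 14) - 182))**2 = (6*(0 + 9) + sqrt(-3 - 182))**2 = (6*9 + sqrt(-185))**2 = (54 + I*sqrt(185))**2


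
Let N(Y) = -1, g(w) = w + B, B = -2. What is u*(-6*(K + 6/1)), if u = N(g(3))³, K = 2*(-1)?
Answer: 24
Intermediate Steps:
g(w) = -2 + w (g(w) = w - 2 = -2 + w)
K = -2
u = -1 (u = (-1)³ = -1)
u*(-6*(K + 6/1)) = -(-6)*(-2 + 6/1) = -(-6)*(-2 + 6*1) = -(-6)*(-2 + 6) = -(-6)*4 = -1*(-24) = 24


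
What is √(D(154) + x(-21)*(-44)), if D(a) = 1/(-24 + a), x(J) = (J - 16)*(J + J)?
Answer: I*√1155554270/130 ≈ 261.49*I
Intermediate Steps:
x(J) = 2*J*(-16 + J) (x(J) = (-16 + J)*(2*J) = 2*J*(-16 + J))
√(D(154) + x(-21)*(-44)) = √(1/(-24 + 154) + (2*(-21)*(-16 - 21))*(-44)) = √(1/130 + (2*(-21)*(-37))*(-44)) = √(1/130 + 1554*(-44)) = √(1/130 - 68376) = √(-8888879/130) = I*√1155554270/130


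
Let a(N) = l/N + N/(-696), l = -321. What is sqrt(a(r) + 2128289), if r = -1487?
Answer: sqrt(569916860453038194)/517476 ≈ 1458.9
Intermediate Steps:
a(N) = -321/N - N/696 (a(N) = -321/N + N/(-696) = -321/N + N*(-1/696) = -321/N - N/696)
sqrt(a(r) + 2128289) = sqrt((-321/(-1487) - 1/696*(-1487)) + 2128289) = sqrt((-321*(-1/1487) + 1487/696) + 2128289) = sqrt((321/1487 + 1487/696) + 2128289) = sqrt(2434585/1034952 + 2128289) = sqrt(2202679391713/1034952) = sqrt(569916860453038194)/517476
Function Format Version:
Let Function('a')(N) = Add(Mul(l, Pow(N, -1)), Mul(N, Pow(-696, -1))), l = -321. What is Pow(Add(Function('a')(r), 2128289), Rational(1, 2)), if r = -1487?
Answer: Mul(Rational(1, 517476), Pow(569916860453038194, Rational(1, 2))) ≈ 1458.9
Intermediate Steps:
Function('a')(N) = Add(Mul(-321, Pow(N, -1)), Mul(Rational(-1, 696), N)) (Function('a')(N) = Add(Mul(-321, Pow(N, -1)), Mul(N, Pow(-696, -1))) = Add(Mul(-321, Pow(N, -1)), Mul(N, Rational(-1, 696))) = Add(Mul(-321, Pow(N, -1)), Mul(Rational(-1, 696), N)))
Pow(Add(Function('a')(r), 2128289), Rational(1, 2)) = Pow(Add(Add(Mul(-321, Pow(-1487, -1)), Mul(Rational(-1, 696), -1487)), 2128289), Rational(1, 2)) = Pow(Add(Add(Mul(-321, Rational(-1, 1487)), Rational(1487, 696)), 2128289), Rational(1, 2)) = Pow(Add(Add(Rational(321, 1487), Rational(1487, 696)), 2128289), Rational(1, 2)) = Pow(Add(Rational(2434585, 1034952), 2128289), Rational(1, 2)) = Pow(Rational(2202679391713, 1034952), Rational(1, 2)) = Mul(Rational(1, 517476), Pow(569916860453038194, Rational(1, 2)))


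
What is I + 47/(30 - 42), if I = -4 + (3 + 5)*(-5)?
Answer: -575/12 ≈ -47.917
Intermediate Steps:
I = -44 (I = -4 + 8*(-5) = -4 - 40 = -44)
I + 47/(30 - 42) = -44 + 47/(30 - 42) = -44 + 47/(-12) = -44 - 1/12*47 = -44 - 47/12 = -575/12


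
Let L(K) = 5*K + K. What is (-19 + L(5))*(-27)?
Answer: -297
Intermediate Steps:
L(K) = 6*K
(-19 + L(5))*(-27) = (-19 + 6*5)*(-27) = (-19 + 30)*(-27) = 11*(-27) = -297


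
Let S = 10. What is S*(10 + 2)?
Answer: 120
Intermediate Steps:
S*(10 + 2) = 10*(10 + 2) = 10*12 = 120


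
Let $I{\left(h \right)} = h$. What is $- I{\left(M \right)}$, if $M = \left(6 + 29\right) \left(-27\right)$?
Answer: $945$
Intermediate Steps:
$M = -945$ ($M = 35 \left(-27\right) = -945$)
$- I{\left(M \right)} = \left(-1\right) \left(-945\right) = 945$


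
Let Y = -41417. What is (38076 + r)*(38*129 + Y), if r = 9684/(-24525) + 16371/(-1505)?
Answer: -2091849948943/1505 ≈ -1.3899e+9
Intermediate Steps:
r = -9246071/820225 (r = 9684*(-1/24525) + 16371*(-1/1505) = -1076/2725 - 16371/1505 = -9246071/820225 ≈ -11.273)
(38076 + r)*(38*129 + Y) = (38076 - 9246071/820225)*(38*129 - 41417) = 31221641029*(4902 - 41417)/820225 = (31221641029/820225)*(-36515) = -2091849948943/1505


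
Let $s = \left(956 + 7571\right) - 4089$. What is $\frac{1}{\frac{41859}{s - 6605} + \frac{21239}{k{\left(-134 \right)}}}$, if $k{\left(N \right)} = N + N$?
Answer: $- \frac{8668}{854375} \approx -0.010145$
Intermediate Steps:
$s = 4438$ ($s = 8527 - 4089 = 4438$)
$k{\left(N \right)} = 2 N$
$\frac{1}{\frac{41859}{s - 6605} + \frac{21239}{k{\left(-134 \right)}}} = \frac{1}{\frac{41859}{4438 - 6605} + \frac{21239}{2 \left(-134\right)}} = \frac{1}{\frac{41859}{4438 - 6605} + \frac{21239}{-268}} = \frac{1}{\frac{41859}{-2167} + 21239 \left(- \frac{1}{268}\right)} = \frac{1}{41859 \left(- \frac{1}{2167}\right) - \frac{317}{4}} = \frac{1}{- \frac{41859}{2167} - \frac{317}{4}} = \frac{1}{- \frac{854375}{8668}} = - \frac{8668}{854375}$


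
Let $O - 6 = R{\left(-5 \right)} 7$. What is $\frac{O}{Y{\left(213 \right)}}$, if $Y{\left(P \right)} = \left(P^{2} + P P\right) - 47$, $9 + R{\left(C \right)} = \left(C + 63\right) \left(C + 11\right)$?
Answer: $\frac{2379}{90691} \approx 0.026232$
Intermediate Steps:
$R{\left(C \right)} = -9 + \left(11 + C\right) \left(63 + C\right)$ ($R{\left(C \right)} = -9 + \left(C + 63\right) \left(C + 11\right) = -9 + \left(63 + C\right) \left(11 + C\right) = -9 + \left(11 + C\right) \left(63 + C\right)$)
$Y{\left(P \right)} = -47 + 2 P^{2}$ ($Y{\left(P \right)} = \left(P^{2} + P^{2}\right) - 47 = 2 P^{2} - 47 = -47 + 2 P^{2}$)
$O = 2379$ ($O = 6 + \left(684 + \left(-5\right)^{2} + 74 \left(-5\right)\right) 7 = 6 + \left(684 + 25 - 370\right) 7 = 6 + 339 \cdot 7 = 6 + 2373 = 2379$)
$\frac{O}{Y{\left(213 \right)}} = \frac{2379}{-47 + 2 \cdot 213^{2}} = \frac{2379}{-47 + 2 \cdot 45369} = \frac{2379}{-47 + 90738} = \frac{2379}{90691}$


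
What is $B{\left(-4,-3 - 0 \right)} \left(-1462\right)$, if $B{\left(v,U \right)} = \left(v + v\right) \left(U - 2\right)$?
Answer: $-58480$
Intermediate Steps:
$B{\left(v,U \right)} = 2 v \left(-2 + U\right)$
$B{\left(-4,-3 - 0 \right)} \left(-1462\right) = 2 \left(-4\right) \left(-2 - 3\right) \left(-1462\right) = 2 \left(-4\right) \left(-5\right) \left(-1462\right) = 40 \left(-1462\right) = -58480$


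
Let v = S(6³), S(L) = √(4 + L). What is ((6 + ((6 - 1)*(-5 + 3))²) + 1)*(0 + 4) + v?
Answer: 428 + 2*√55 ≈ 442.83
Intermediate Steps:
v = 2*√55 (v = √(4 + 6³) = √(4 + 216) = √220 = 2*√55 ≈ 14.832)
((6 + ((6 - 1)*(-5 + 3))²) + 1)*(0 + 4) + v = ((6 + ((6 - 1)*(-5 + 3))²) + 1)*(0 + 4) + 2*√55 = ((6 + (5*(-2))²) + 1)*4 + 2*√55 = ((6 + (-10)²) + 1)*4 + 2*√55 = ((6 + 100) + 1)*4 + 2*√55 = (106 + 1)*4 + 2*√55 = 107*4 + 2*√55 = 428 + 2*√55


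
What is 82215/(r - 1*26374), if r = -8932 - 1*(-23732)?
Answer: -9135/1286 ≈ -7.1034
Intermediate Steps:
r = 14800 (r = -8932 + 23732 = 14800)
82215/(r - 1*26374) = 82215/(14800 - 1*26374) = 82215/(14800 - 26374) = 82215/(-11574) = 82215*(-1/11574) = -9135/1286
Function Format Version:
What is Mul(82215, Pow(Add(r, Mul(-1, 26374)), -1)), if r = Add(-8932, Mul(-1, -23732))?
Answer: Rational(-9135, 1286) ≈ -7.1034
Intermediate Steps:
r = 14800 (r = Add(-8932, 23732) = 14800)
Mul(82215, Pow(Add(r, Mul(-1, 26374)), -1)) = Mul(82215, Pow(Add(14800, Mul(-1, 26374)), -1)) = Mul(82215, Pow(Add(14800, -26374), -1)) = Mul(82215, Pow(-11574, -1)) = Mul(82215, Rational(-1, 11574)) = Rational(-9135, 1286)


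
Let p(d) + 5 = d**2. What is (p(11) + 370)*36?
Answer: 17496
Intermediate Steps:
p(d) = -5 + d**2
(p(11) + 370)*36 = ((-5 + 11**2) + 370)*36 = ((-5 + 121) + 370)*36 = (116 + 370)*36 = 486*36 = 17496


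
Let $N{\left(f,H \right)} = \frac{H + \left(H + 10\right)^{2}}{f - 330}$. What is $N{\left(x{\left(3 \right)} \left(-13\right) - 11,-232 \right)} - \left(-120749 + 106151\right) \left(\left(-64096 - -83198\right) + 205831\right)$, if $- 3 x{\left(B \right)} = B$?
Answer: $\frac{269252886325}{82} \approx 3.2836 \cdot 10^{9}$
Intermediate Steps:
$x{\left(B \right)} = - \frac{B}{3}$
$N{\left(f,H \right)} = \frac{H + \left(10 + H\right)^{2}}{-330 + f}$
$N{\left(x{\left(3 \right)} \left(-13\right) - 11,-232 \right)} - \left(-120749 + 106151\right) \left(\left(-64096 - -83198\right) + 205831\right) = \frac{-232 + \left(10 - 232\right)^{2}}{-330 - \left(11 - \left(- \frac{1}{3}\right) 3 \left(-13\right)\right)} - \left(-120749 + 106151\right) \left(\left(-64096 - -83198\right) + 205831\right) = \frac{-232 + \left(-222\right)^{2}}{-330 - -2} - - 14598 \left(\left(-64096 + 83198\right) + 205831\right) = \frac{-232 + 49284}{-330 + \left(13 - 11\right)} - - 14598 \left(19102 + 205831\right) = \frac{1}{-330 + 2} \cdot 49052 - \left(-14598\right) 224933 = \frac{1}{-328} \cdot 49052 - -3283571934 = \left(- \frac{1}{328}\right) 49052 + 3283571934 = - \frac{12263}{82} + 3283571934 = \frac{269252886325}{82}$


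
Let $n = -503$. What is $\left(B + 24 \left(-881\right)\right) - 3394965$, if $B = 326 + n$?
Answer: $-3416286$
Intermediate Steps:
$B = -177$ ($B = 326 - 503 = -177$)
$\left(B + 24 \left(-881\right)\right) - 3394965 = \left(-177 + 24 \left(-881\right)\right) - 3394965 = \left(-177 - 21144\right) - 3394965 = -21321 - 3394965 = -3416286$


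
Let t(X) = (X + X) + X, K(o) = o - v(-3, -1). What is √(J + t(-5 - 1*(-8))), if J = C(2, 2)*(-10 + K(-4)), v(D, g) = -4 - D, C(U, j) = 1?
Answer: 2*I ≈ 2.0*I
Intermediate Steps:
K(o) = 1 + o (K(o) = o - (-4 - 1*(-3)) = o - (-4 + 3) = o - 1*(-1) = o + 1 = 1 + o)
t(X) = 3*X (t(X) = 2*X + X = 3*X)
J = -13 (J = 1*(-10 + (1 - 4)) = 1*(-10 - 3) = 1*(-13) = -13)
√(J + t(-5 - 1*(-8))) = √(-13 + 3*(-5 - 1*(-8))) = √(-13 + 3*(-5 + 8)) = √(-13 + 3*3) = √(-13 + 9) = √(-4) = 2*I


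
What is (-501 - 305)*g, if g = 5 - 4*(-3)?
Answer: -13702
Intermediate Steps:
g = 17 (g = 5 + 12 = 17)
(-501 - 305)*g = (-501 - 305)*17 = -806*17 = -13702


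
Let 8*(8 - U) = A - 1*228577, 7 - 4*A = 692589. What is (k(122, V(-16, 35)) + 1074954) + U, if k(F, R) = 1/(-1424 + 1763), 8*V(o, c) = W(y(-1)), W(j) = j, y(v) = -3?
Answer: 6102961759/5424 ≈ 1.1252e+6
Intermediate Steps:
A = -346291/2 (A = 7/4 - ¼*692589 = 7/4 - 692589/4 = -346291/2 ≈ -1.7315e+5)
V(o, c) = -3/8 (V(o, c) = (⅛)*(-3) = -3/8)
k(F, R) = 1/339
U = 803573/16 (U = 8 - (-346291/2 - 1*228577)/8 = 8 - (-346291/2 - 228577)/8 = 8 - ⅛*(-803445/2) = 8 + 803445/16 = 803573/16 ≈ 50223.)
(k(122, V(-16, 35)) + 1074954) + U = (1/339 + 1074954) + 803573/16 = 364409407/339 + 803573/16 = 6102961759/5424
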